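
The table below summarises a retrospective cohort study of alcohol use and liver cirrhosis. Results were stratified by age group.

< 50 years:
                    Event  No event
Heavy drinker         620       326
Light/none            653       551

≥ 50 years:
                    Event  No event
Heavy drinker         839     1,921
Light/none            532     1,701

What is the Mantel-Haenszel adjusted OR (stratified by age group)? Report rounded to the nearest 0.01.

1.46

OR_MH = Σ(aᵢdᵢ/nᵢ) / Σ(bᵢcᵢ/nᵢ), where nᵢ is the stratum total.
Stratum 1 (< 50 years): n = 2150; a·d/n = 620·551/2150 = 158.8930; b·c/n = 326·653/2150 = 99.0130
Stratum 2 (≥ 50 years): n = 4993; a·d/n = 839·1701/4993 = 285.8280; b·c/n = 1921·532/4993 = 204.6810
OR_MH = (158.8930 + 285.8280) / (99.0130 + 204.6810) = 444.7210 / 303.6940 = 1.46437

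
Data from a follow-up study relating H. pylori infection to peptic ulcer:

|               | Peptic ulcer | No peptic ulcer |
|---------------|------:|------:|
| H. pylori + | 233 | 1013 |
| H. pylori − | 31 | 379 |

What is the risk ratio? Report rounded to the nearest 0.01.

2.47

Cells: a = 233, b = 1013, c = 31, d = 379.
Risk in exposed = 233/1246 = 0.18700; risk in unexposed = 31/410 = 0.07561.
RR = 0.18700 / 0.07561 = 2.47320
The risk among the exposed is 2.47 times that among the unexposed.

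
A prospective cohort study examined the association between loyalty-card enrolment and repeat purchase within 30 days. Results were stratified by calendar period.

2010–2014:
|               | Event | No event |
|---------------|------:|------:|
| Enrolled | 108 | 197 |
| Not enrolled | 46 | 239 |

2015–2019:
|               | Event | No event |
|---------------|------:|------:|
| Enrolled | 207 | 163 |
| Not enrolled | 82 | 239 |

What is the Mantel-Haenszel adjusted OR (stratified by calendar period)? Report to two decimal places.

OR_MH = Σ(aᵢdᵢ/nᵢ) / Σ(bᵢcᵢ/nᵢ), where nᵢ is the stratum total.
Stratum 1 (2010–2014): n = 590; a·d/n = 108·239/590 = 43.7492; b·c/n = 197·46/590 = 15.3593
Stratum 2 (2015–2019): n = 691; a·d/n = 207·239/691 = 71.5962; b·c/n = 163·82/691 = 19.3430
OR_MH = (43.7492 + 71.5962) / (15.3593 + 19.3430) = 115.3454 / 34.7023 = 3.32385

3.32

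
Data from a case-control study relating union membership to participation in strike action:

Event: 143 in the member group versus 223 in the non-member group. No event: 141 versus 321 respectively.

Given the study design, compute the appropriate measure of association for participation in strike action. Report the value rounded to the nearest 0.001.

1.460

From the description: a = 143, b = 141, c = 223, d = 321.
This is a case-control study: participants were sampled on outcome status, so risks in the source population cannot be estimated directly — relative risk is not valid here. The odds ratio is the appropriate measure.
OR = (a·d)/(b·c) = (143 × 321) / (141 × 223) = 45903 / 31443 = 1.45988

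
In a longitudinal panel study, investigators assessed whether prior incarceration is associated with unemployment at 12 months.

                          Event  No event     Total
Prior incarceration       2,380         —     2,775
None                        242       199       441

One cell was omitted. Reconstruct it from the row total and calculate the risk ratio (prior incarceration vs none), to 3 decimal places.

1.563

The missing cell is in the exposed row: 2775 − 2380 = 395.
So a = 2380, b = 395, c = 242, d = 199.
RR = [a/(a+b)] / [c/(c+d)] = (2380/2775) / (242/441) = 0.85766/0.54875 = 1.56292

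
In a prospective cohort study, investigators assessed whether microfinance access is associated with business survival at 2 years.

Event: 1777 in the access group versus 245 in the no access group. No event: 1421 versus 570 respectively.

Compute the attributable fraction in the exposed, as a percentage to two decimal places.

From the description: a = 1777, b = 1421, c = 245, d = 570.
Risk in exposed = 1777/3198 = 0.55566; risk in unexposed = 245/815 = 0.30061.
RR = 0.55566/0.30061 = 1.84842
AR% = (RR − 1)/RR × 100 = (1.84842 − 1)/1.84842 × 100 = 45.8997%

45.90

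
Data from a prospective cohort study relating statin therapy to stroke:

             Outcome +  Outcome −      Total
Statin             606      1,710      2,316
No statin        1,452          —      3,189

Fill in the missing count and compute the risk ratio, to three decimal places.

0.575

The missing cell is in the unexposed row: 3189 − 1452 = 1737.
So a = 606, b = 1710, c = 1452, d = 1737.
RR = [a/(a+b)] / [c/(c+d)] = (606/2316) / (1452/3189) = 0.26166/0.45532 = 0.57467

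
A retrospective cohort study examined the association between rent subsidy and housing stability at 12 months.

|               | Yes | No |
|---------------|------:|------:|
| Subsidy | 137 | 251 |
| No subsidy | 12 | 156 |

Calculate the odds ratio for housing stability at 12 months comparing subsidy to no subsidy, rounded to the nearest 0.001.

Cells: a = 137, b = 251, c = 12, d = 156.
OR = (a·d)/(b·c) = (137 × 156) / (251 × 12) = 21372 / 3012 = 7.09562
The odds of housing stability at 12 months are about 7.10 times as high in the subsidy group.

7.096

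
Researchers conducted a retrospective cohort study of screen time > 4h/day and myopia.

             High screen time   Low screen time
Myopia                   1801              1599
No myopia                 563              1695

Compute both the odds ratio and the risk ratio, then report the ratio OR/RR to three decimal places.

Reading the table with exposure as columns: a = 1801 (High screen time, case), b = 563 (High screen time, non-case), c = 1599 (Low screen time, case), d = 1695.
OR = (1801·1695)/(563·1599) = 3052695/900237 = 3.39099
Risk in exposed = 1801/2364 = 0.76184; risk in unexposed = 1599/3294 = 0.48543; RR = 1.56943
OR/RR = 3.39099 / 1.56943 = 2.16065
The outcome is not rare, so the OR lies further from 1 than the RR.

2.161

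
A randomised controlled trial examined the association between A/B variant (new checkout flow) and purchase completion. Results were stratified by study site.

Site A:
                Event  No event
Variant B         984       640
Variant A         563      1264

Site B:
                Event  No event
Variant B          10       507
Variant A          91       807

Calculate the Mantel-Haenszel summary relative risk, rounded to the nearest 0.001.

RR_MH = Σ(aᵢ·n₀ᵢ/nᵢ) / Σ(cᵢ·n₁ᵢ/nᵢ), with n₁ᵢ = aᵢ+bᵢ (exposed), n₀ᵢ = cᵢ+dᵢ (unexposed), nᵢ = n₁ᵢ+n₀ᵢ.
Stratum 1 (Site A): n₁ = 1624, n₀ = 1827, n = 3451; a·n₀/n = 984·1827/3451 = 520.9412; c·n₁/n = 563·1624/3451 = 264.9412
Stratum 2 (Site B): n₁ = 517, n₀ = 898, n = 1415; a·n₀/n = 10·898/1415 = 6.3463; c·n₁/n = 91·517/1415 = 33.2488
RR_MH = (520.9412 + 6.3463) / (264.9412 + 33.2488) = 527.2875 / 298.1899 = 1.76829

1.768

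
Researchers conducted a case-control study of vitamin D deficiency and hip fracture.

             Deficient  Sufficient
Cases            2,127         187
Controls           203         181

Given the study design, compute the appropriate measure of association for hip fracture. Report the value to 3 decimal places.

Reading the table with exposure as columns: a = 2127 (Deficient, case), b = 203 (Deficient, non-case), c = 187 (Sufficient, case), d = 181.
This is a case-control study: participants were sampled on outcome status, so risks in the source population cannot be estimated directly — relative risk is not valid here. The odds ratio is the appropriate measure.
OR = (a·d)/(b·c) = (2127 × 181) / (203 × 187) = 384987 / 37961 = 10.14165

10.142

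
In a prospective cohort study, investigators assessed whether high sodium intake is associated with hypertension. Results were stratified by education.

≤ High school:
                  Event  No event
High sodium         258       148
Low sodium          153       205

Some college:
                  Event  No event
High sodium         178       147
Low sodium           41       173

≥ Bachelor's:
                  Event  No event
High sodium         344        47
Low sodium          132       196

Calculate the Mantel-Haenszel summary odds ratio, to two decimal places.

OR_MH = Σ(aᵢdᵢ/nᵢ) / Σ(bᵢcᵢ/nᵢ), where nᵢ is the stratum total.
Stratum 1 (≤ High school): n = 764; a·d/n = 258·205/764 = 69.2277; b·c/n = 148·153/764 = 29.6387
Stratum 2 (Some college): n = 539; a·d/n = 178·173/539 = 57.1317; b·c/n = 147·41/539 = 11.1818
Stratum 3 (≥ Bachelor's): n = 719; a·d/n = 344·196/719 = 93.7747; b·c/n = 47·132/719 = 8.6287
OR_MH = (69.2277 + 57.1317 + 93.7747) / (29.6387 + 11.1818 + 8.6287) = 220.1342 / 49.4492 = 4.45172

4.45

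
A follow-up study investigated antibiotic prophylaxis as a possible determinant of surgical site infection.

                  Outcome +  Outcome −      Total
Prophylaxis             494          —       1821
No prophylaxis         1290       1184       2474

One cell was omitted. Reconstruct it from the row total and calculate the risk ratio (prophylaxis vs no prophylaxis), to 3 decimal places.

The missing cell is in the exposed row: 1821 − 494 = 1327.
So a = 494, b = 1327, c = 1290, d = 1184.
RR = [a/(a+b)] / [c/(c+d)] = (494/1821) / (1290/2474) = 0.27128/0.52142 = 0.52027

0.520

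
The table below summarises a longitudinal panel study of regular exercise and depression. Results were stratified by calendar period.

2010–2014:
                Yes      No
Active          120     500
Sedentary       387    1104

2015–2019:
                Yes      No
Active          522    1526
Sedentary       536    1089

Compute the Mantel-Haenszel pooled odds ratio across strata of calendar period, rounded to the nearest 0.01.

0.69

OR_MH = Σ(aᵢdᵢ/nᵢ) / Σ(bᵢcᵢ/nᵢ), where nᵢ is the stratum total.
Stratum 1 (2010–2014): n = 2111; a·d/n = 120·1104/2111 = 62.7570; b·c/n = 500·387/2111 = 91.6627
Stratum 2 (2015–2019): n = 3673; a·d/n = 522·1089/3673 = 154.7667; b·c/n = 1526·536/3673 = 222.6888
OR_MH = (62.7570 + 154.7667) / (91.6627 + 222.6888) = 217.5237 / 314.3515 = 0.69198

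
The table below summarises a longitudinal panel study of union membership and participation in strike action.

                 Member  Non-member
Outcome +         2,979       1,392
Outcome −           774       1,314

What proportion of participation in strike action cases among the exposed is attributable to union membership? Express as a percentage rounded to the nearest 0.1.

Reading the table with exposure as columns: a = 2979 (Member, case), b = 774 (Member, non-case), c = 1392 (Non-member, case), d = 1314.
Risk in exposed = 2979/3753 = 0.79376; risk in unexposed = 1392/2706 = 0.51441.
RR = 0.79376/0.51441 = 1.54305
AR% = (RR − 1)/RR × 100 = (1.54305 − 1)/1.54305 × 100 = 35.1934%

35.2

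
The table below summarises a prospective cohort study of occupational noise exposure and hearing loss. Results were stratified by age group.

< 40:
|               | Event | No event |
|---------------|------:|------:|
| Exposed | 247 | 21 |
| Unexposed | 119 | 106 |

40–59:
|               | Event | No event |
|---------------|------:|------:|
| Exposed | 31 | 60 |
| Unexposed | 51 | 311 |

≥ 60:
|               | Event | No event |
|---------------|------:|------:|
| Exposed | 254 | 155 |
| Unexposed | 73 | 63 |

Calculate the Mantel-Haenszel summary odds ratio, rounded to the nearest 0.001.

3.184

OR_MH = Σ(aᵢdᵢ/nᵢ) / Σ(bᵢcᵢ/nᵢ), where nᵢ is the stratum total.
Stratum 1 (< 40): n = 493; a·d/n = 247·106/493 = 53.1075; b·c/n = 21·119/493 = 5.0690
Stratum 2 (40–59): n = 453; a·d/n = 31·311/453 = 21.2826; b·c/n = 60·51/453 = 6.7550
Stratum 3 (≥ 60): n = 545; a·d/n = 254·63/545 = 29.3615; b·c/n = 155·73/545 = 20.7615
OR_MH = (53.1075 + 21.2826 + 29.3615) / (5.0690 + 6.7550 + 20.7615) = 103.7515 / 32.5854 = 3.18399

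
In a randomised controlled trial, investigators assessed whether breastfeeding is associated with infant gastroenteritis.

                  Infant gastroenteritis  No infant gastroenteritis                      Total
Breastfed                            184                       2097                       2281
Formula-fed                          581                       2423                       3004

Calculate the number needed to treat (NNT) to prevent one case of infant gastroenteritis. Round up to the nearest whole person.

Risk in treated group = 184/2281 = 0.08067; risk in control = 581/3004 = 0.19341.
Absolute risk reduction = 0.19341 − 0.08067 = 0.11274
NNT = 1 / ARR = 1 / 0.11274 = 8.870 → round up → 9

9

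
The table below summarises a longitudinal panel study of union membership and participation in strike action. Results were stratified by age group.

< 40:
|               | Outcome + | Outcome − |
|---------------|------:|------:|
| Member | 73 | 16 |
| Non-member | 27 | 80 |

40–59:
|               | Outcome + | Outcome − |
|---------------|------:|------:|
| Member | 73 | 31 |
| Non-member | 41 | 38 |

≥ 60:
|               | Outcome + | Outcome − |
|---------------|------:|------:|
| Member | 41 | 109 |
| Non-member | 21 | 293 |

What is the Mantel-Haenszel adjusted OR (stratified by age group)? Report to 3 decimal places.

OR_MH = Σ(aᵢdᵢ/nᵢ) / Σ(bᵢcᵢ/nᵢ), where nᵢ is the stratum total.
Stratum 1 (< 40): n = 196; a·d/n = 73·80/196 = 29.7959; b·c/n = 16·27/196 = 2.2041
Stratum 2 (40–59): n = 183; a·d/n = 73·38/183 = 15.1585; b·c/n = 31·41/183 = 6.9454
Stratum 3 (≥ 60): n = 464; a·d/n = 41·293/464 = 25.8901; b·c/n = 109·21/464 = 4.9332
OR_MH = (29.7959 + 15.1585 + 25.8901) / (2.2041 + 6.9454 + 4.9332) = 70.8445 / 14.0826 = 5.03063

5.031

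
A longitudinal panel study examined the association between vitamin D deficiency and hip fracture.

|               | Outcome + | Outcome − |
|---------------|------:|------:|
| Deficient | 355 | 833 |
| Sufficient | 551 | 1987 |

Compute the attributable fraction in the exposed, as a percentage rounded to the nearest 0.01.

27.35

Cells: a = 355, b = 833, c = 551, d = 1987.
Risk in exposed = 355/1188 = 0.29882; risk in unexposed = 551/2538 = 0.21710.
RR = 0.29882/0.21710 = 1.37642
AR% = (RR − 1)/RR × 100 = (1.37642 − 1)/1.37642 × 100 = 27.3479%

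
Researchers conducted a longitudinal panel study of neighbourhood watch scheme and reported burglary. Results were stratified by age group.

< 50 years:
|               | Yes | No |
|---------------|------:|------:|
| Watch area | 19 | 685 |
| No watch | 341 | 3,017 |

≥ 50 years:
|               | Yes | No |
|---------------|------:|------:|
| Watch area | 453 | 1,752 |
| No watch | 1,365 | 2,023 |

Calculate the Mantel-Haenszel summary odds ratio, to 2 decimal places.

0.37

OR_MH = Σ(aᵢdᵢ/nᵢ) / Σ(bᵢcᵢ/nᵢ), where nᵢ is the stratum total.
Stratum 1 (< 50 years): n = 4062; a·d/n = 19·3017/4062 = 14.1120; b·c/n = 685·341/4062 = 57.5049
Stratum 2 (≥ 50 years): n = 5593; a·d/n = 453·2023/5593 = 163.8511; b·c/n = 1752·1365/5593 = 427.5845
OR_MH = (14.1120 + 163.8511) / (57.5049 + 427.5845) = 177.9631 / 485.0894 = 0.36687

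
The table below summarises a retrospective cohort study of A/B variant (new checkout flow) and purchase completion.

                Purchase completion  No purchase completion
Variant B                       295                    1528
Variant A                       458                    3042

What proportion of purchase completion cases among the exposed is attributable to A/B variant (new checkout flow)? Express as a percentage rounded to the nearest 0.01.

Cells: a = 295, b = 1528, c = 458, d = 3042.
Risk in exposed = 295/1823 = 0.16182; risk in unexposed = 458/3500 = 0.13086.
RR = 0.16182/0.13086 = 1.23662
AR% = (RR − 1)/RR × 100 = (1.23662 − 1)/1.23662 × 100 = 19.1347%

19.13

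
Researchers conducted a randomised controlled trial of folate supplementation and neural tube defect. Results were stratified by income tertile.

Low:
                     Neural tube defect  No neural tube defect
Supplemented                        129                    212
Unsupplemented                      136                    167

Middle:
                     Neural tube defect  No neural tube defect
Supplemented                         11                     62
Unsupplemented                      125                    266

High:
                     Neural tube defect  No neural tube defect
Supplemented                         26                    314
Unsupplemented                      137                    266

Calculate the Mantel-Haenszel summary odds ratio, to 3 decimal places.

OR_MH = Σ(aᵢdᵢ/nᵢ) / Σ(bᵢcᵢ/nᵢ), where nᵢ is the stratum total.
Stratum 1 (Low): n = 644; a·d/n = 129·167/644 = 33.4519; b·c/n = 212·136/644 = 44.7702
Stratum 2 (Middle): n = 464; a·d/n = 11·266/464 = 6.3060; b·c/n = 62·125/464 = 16.7026
Stratum 3 (High): n = 743; a·d/n = 26·266/743 = 9.3082; b·c/n = 314·137/743 = 57.8977
OR_MH = (33.4519 + 6.3060 + 9.3082) / (44.7702 + 16.7026 + 57.8977) = 49.0661 / 119.3705 = 0.41104

0.411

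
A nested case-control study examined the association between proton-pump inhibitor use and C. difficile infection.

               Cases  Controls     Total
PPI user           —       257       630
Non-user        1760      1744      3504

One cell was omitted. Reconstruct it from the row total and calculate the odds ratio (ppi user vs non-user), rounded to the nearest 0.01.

1.44

The missing cell is in the exposed row: 630 − 257 = 373.
So a = 373, b = 257, c = 1760, d = 1744.
OR = (a·d)/(b·c) = (373 × 1744) / (257 × 1760) = 650512 / 452320 = 1.43817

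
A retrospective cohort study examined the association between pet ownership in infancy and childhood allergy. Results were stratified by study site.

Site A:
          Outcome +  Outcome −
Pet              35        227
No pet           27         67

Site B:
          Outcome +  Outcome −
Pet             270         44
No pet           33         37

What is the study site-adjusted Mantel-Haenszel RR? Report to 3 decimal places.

RR_MH = Σ(aᵢ·n₀ᵢ/nᵢ) / Σ(cᵢ·n₁ᵢ/nᵢ), with n₁ᵢ = aᵢ+bᵢ (exposed), n₀ᵢ = cᵢ+dᵢ (unexposed), nᵢ = n₁ᵢ+n₀ᵢ.
Stratum 1 (Site A): n₁ = 262, n₀ = 94, n = 356; a·n₀/n = 35·94/356 = 9.2416; c·n₁/n = 27·262/356 = 19.8708
Stratum 2 (Site B): n₁ = 314, n₀ = 70, n = 384; a·n₀/n = 270·70/384 = 49.2188; c·n₁/n = 33·314/384 = 26.9844
RR_MH = (9.2416 + 49.2188) / (19.8708 + 26.9844) = 58.4603 / 46.8552 = 1.24768

1.248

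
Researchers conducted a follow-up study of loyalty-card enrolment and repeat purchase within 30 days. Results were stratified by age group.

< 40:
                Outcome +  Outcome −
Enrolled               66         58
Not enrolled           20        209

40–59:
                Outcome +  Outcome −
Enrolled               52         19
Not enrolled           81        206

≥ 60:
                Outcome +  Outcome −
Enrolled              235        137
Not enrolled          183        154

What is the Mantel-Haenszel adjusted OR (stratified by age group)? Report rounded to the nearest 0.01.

OR_MH = Σ(aᵢdᵢ/nᵢ) / Σ(bᵢcᵢ/nᵢ), where nᵢ is the stratum total.
Stratum 1 (< 40): n = 353; a·d/n = 66·209/353 = 39.0765; b·c/n = 58·20/353 = 3.2861
Stratum 2 (40–59): n = 358; a·d/n = 52·206/358 = 29.9218; b·c/n = 19·81/358 = 4.2989
Stratum 3 (≥ 60): n = 709; a·d/n = 235·154/709 = 51.0437; b·c/n = 137·183/709 = 35.3611
OR_MH = (39.0765 + 29.9218 + 51.0437) / (3.2861 + 4.2989 + 35.3611) = 120.0420 / 42.9461 = 2.79518

2.80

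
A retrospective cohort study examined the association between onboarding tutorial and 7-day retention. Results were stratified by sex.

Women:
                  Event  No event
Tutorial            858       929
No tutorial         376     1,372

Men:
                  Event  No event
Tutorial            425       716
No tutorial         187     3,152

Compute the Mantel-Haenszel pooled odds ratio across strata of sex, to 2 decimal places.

OR_MH = Σ(aᵢdᵢ/nᵢ) / Σ(bᵢcᵢ/nᵢ), where nᵢ is the stratum total.
Stratum 1 (Women): n = 3535; a·d/n = 858·1372/3535 = 333.0059; b·c/n = 929·376/3535 = 98.8130
Stratum 2 (Men): n = 4480; a·d/n = 425·3152/4480 = 299.0179; b·c/n = 716·187/4480 = 29.8866
OR_MH = (333.0059 + 299.0179) / (98.8130 + 29.8866) = 632.0238 / 128.6996 = 4.91084

4.91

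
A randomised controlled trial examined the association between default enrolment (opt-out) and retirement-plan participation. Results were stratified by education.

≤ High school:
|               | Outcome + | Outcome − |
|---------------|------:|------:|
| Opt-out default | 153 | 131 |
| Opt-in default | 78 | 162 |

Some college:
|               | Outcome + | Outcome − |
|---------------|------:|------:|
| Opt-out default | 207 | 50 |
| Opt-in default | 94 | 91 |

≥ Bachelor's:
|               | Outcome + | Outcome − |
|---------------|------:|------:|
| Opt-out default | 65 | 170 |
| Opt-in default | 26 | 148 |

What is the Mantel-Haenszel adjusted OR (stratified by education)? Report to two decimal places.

OR_MH = Σ(aᵢdᵢ/nᵢ) / Σ(bᵢcᵢ/nᵢ), where nᵢ is the stratum total.
Stratum 1 (≤ High school): n = 524; a·d/n = 153·162/524 = 47.3015; b·c/n = 131·78/524 = 19.5000
Stratum 2 (Some college): n = 442; a·d/n = 207·91/442 = 42.6176; b·c/n = 50·94/442 = 10.6335
Stratum 3 (≥ Bachelor's): n = 409; a·d/n = 65·148/409 = 23.5208; b·c/n = 170·26/409 = 10.8068
OR_MH = (47.3015 + 42.6176 + 23.5208) / (19.5000 + 10.6335 + 10.8068) = 113.4400 / 40.9403 = 2.77086

2.77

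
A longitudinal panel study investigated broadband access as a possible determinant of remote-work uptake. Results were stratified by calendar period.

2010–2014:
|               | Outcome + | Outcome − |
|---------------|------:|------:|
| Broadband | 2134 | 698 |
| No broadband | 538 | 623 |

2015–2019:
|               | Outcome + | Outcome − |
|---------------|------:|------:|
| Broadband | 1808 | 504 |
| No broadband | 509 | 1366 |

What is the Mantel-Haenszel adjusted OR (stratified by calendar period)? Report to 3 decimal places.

5.942

OR_MH = Σ(aᵢdᵢ/nᵢ) / Σ(bᵢcᵢ/nᵢ), where nᵢ is the stratum total.
Stratum 1 (2010–2014): n = 3993; a·d/n = 2134·623/3993 = 332.9532; b·c/n = 698·538/3993 = 94.0456
Stratum 2 (2015–2019): n = 4187; a·d/n = 1808·1366/4187 = 589.8562; b·c/n = 504·509/4187 = 61.2696
OR_MH = (332.9532 + 589.8562) / (94.0456 + 61.2696) = 922.8094 / 155.3152 = 5.94153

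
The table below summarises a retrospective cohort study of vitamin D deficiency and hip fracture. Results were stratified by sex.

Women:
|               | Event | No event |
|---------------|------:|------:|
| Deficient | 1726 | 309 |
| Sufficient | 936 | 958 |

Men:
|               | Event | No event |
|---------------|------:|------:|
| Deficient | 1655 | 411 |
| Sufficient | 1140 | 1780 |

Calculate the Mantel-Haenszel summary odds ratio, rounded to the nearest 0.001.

OR_MH = Σ(aᵢdᵢ/nᵢ) / Σ(bᵢcᵢ/nᵢ), where nᵢ is the stratum total.
Stratum 1 (Women): n = 3929; a·d/n = 1726·958/3929 = 420.8470; b·c/n = 309·936/3929 = 73.6126
Stratum 2 (Men): n = 4986; a·d/n = 1655·1780/4986 = 590.8343; b·c/n = 411·1140/4986 = 93.9711
OR_MH = (420.8470 + 590.8343) / (73.6126 + 93.9711) = 1011.6814 / 167.5837 = 6.03687

6.037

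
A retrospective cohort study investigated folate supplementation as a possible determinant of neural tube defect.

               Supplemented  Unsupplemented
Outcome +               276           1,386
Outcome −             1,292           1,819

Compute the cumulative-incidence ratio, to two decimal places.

0.41

Reading the table with exposure as columns: a = 276 (Supplemented, case), b = 1292 (Supplemented, non-case), c = 1386 (Unsupplemented, case), d = 1819.
Risk in exposed = 276/1568 = 0.17602; risk in unexposed = 1386/3205 = 0.43245.
RR = 0.17602 / 0.43245 = 0.40703
The risk is 59% lower among the exposed than among the unexposed.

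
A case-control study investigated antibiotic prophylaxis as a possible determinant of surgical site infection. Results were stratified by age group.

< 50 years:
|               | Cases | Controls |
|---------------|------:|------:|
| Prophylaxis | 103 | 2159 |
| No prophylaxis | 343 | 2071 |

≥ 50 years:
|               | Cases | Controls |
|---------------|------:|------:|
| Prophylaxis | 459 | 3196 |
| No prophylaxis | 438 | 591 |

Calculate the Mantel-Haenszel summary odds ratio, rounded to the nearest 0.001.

0.226

OR_MH = Σ(aᵢdᵢ/nᵢ) / Σ(bᵢcᵢ/nᵢ), where nᵢ is the stratum total.
Stratum 1 (< 50 years): n = 4676; a·d/n = 103·2071/4676 = 45.6187; b·c/n = 2159·343/4676 = 158.3698
Stratum 2 (≥ 50 years): n = 4684; a·d/n = 459·591/4684 = 57.9140; b·c/n = 3196·438/4684 = 298.8574
OR_MH = (45.6187 + 57.9140) / (158.3698 + 298.8574) = 103.5327 / 457.2271 = 0.22644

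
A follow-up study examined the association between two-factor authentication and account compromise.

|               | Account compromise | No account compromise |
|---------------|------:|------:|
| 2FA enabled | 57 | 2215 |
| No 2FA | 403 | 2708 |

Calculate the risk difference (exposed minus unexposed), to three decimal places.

-0.104

Cells: a = 57, b = 2215, c = 403, d = 2708.
Risk in exposed = 57/2272 = 0.025088; risk in unexposed = 403/3111 = 0.129540.
Risk difference = 0.025088 − 0.129540 = -0.104452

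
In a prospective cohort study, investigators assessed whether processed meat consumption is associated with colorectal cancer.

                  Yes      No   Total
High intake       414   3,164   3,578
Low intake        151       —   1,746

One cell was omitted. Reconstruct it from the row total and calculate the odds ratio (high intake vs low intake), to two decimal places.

The missing cell is in the unexposed row: 1746 − 151 = 1595.
So a = 414, b = 3164, c = 151, d = 1595.
OR = (a·d)/(b·c) = (414 × 1595) / (3164 × 151) = 660330 / 477764 = 1.38213

1.38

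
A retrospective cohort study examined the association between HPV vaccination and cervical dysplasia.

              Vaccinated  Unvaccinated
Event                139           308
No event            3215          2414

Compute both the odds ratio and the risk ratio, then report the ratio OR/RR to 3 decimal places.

Reading the table with exposure as columns: a = 139 (Vaccinated, case), b = 3215 (Vaccinated, non-case), c = 308 (Unvaccinated, case), d = 2414.
OR = (139·2414)/(3215·308) = 335546/990220 = 0.33886
Risk in exposed = 139/3354 = 0.04144; risk in unexposed = 308/2722 = 0.11315; RR = 0.36626
OR/RR = 0.33886 / 0.36626 = 0.92519
The outcome is not rare, so the OR lies further from 1 than the RR.

0.925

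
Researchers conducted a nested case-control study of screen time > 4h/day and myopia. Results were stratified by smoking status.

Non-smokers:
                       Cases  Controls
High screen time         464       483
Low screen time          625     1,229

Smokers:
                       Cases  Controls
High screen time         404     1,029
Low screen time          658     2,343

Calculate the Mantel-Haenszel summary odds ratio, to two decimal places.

OR_MH = Σ(aᵢdᵢ/nᵢ) / Σ(bᵢcᵢ/nᵢ), where nᵢ is the stratum total.
Stratum 1 (Non-smokers): n = 2801; a·d/n = 464·1229/2801 = 203.5901; b·c/n = 483·625/2801 = 107.7740
Stratum 2 (Smokers): n = 4434; a·d/n = 404·2343/4434 = 213.4804; b·c/n = 1029·658/4434 = 152.7023
OR_MH = (203.5901 + 213.4804) / (107.7740 + 152.7023) = 417.0705 / 260.4763 = 1.60118

1.60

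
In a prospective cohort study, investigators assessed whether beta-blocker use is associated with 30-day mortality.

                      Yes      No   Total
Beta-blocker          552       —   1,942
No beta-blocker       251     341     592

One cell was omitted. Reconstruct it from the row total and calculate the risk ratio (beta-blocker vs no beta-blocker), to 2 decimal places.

0.67

The missing cell is in the exposed row: 1942 − 552 = 1390.
So a = 552, b = 1390, c = 251, d = 341.
RR = [a/(a+b)] / [c/(c+d)] = (552/1942) / (251/592) = 0.28424/0.42399 = 0.67041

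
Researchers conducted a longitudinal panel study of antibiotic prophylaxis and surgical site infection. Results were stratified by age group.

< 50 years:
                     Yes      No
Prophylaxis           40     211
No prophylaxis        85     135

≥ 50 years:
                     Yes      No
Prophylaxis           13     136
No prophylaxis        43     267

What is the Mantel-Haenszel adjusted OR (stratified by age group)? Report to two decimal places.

OR_MH = Σ(aᵢdᵢ/nᵢ) / Σ(bᵢcᵢ/nᵢ), where nᵢ is the stratum total.
Stratum 1 (< 50 years): n = 471; a·d/n = 40·135/471 = 11.4650; b·c/n = 211·85/471 = 38.0786
Stratum 2 (≥ 50 years): n = 459; a·d/n = 13·267/459 = 7.5621; b·c/n = 136·43/459 = 12.7407
OR_MH = (11.4650 + 7.5621) / (38.0786 + 12.7407) = 19.0271 / 50.8193 = 0.37441

0.37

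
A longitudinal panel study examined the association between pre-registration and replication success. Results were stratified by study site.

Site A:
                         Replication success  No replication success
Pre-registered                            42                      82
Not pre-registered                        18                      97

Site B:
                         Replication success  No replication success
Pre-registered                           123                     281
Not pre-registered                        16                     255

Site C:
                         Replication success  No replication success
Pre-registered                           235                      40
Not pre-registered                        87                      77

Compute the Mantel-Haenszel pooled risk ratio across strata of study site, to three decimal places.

RR_MH = Σ(aᵢ·n₀ᵢ/nᵢ) / Σ(cᵢ·n₁ᵢ/nᵢ), with n₁ᵢ = aᵢ+bᵢ (exposed), n₀ᵢ = cᵢ+dᵢ (unexposed), nᵢ = n₁ᵢ+n₀ᵢ.
Stratum 1 (Site A): n₁ = 124, n₀ = 115, n = 239; a·n₀/n = 42·115/239 = 20.2092; c·n₁/n = 18·124/239 = 9.3389
Stratum 2 (Site B): n₁ = 404, n₀ = 271, n = 675; a·n₀/n = 123·271/675 = 49.3822; c·n₁/n = 16·404/675 = 9.5763
Stratum 3 (Site C): n₁ = 275, n₀ = 164, n = 439; a·n₀/n = 235·164/439 = 87.7904; c·n₁/n = 87·275/439 = 54.4989
RR_MH = (20.2092 + 49.3822 + 87.7904) / (9.3389 + 9.5763 + 54.4989) = 157.3819 / 73.4141 = 2.14376

2.144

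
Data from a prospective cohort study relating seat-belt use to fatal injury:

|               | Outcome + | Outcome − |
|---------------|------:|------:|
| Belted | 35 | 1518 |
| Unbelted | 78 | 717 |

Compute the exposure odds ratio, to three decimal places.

Cells: a = 35, b = 1518, c = 78, d = 717.
OR = (a·d)/(b·c) = (35 × 717) / (1518 × 78) = 25095 / 118404 = 0.21194
Exposure is associated with lower odds of fatal injury (OR = 0.21 < 1).

0.212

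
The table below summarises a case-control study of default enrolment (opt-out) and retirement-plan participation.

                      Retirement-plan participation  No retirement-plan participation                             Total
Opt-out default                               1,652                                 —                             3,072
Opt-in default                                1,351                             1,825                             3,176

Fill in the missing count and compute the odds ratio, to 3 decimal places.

1.572

The missing cell is in the exposed row: 3072 − 1652 = 1420.
So a = 1652, b = 1420, c = 1351, d = 1825.
OR = (a·d)/(b·c) = (1652 × 1825) / (1420 × 1351) = 3014900 / 1918420 = 1.57155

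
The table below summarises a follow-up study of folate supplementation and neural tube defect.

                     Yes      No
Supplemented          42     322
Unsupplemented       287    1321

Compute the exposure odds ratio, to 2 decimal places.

Cells: a = 42, b = 322, c = 287, d = 1321.
OR = (a·d)/(b·c) = (42 × 1321) / (322 × 287) = 55482 / 92414 = 0.60036
Exposure is associated with lower odds of neural tube defect (OR = 0.60 < 1).

0.60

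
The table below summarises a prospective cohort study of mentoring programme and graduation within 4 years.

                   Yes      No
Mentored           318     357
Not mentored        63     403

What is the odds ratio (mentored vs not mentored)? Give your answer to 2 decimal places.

5.70

Cells: a = 318, b = 357, c = 63, d = 403.
OR = (a·d)/(b·c) = (318 × 403) / (357 × 63) = 128154 / 22491 = 5.69801
The odds of graduation within 4 years are about 5.70 times as high in the mentored group.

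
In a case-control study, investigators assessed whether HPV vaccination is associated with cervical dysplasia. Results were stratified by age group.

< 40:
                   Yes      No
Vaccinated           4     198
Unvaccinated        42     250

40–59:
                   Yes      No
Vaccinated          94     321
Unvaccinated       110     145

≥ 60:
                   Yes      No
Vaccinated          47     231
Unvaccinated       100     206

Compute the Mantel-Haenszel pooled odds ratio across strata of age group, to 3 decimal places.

0.357

OR_MH = Σ(aᵢdᵢ/nᵢ) / Σ(bᵢcᵢ/nᵢ), where nᵢ is the stratum total.
Stratum 1 (< 40): n = 494; a·d/n = 4·250/494 = 2.0243; b·c/n = 198·42/494 = 16.8340
Stratum 2 (40–59): n = 670; a·d/n = 94·145/670 = 20.3433; b·c/n = 321·110/670 = 52.7015
Stratum 3 (≥ 60): n = 584; a·d/n = 47·206/584 = 16.5788; b·c/n = 231·100/584 = 39.5548
OR_MH = (2.0243 + 20.3433 + 16.5788) / (16.8340 + 52.7015 + 39.5548) = 38.9463 / 109.0903 = 0.35701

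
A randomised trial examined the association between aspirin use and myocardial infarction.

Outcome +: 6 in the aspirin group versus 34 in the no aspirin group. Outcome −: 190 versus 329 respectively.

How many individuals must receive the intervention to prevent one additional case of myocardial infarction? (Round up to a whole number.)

16

Risk in treated group = 6/196 = 0.03061; risk in control = 34/363 = 0.09366.
Absolute risk reduction = 0.09366 − 0.03061 = 0.06305
NNT = 1 / ARR = 1 / 0.06305 = 15.860 → round up → 16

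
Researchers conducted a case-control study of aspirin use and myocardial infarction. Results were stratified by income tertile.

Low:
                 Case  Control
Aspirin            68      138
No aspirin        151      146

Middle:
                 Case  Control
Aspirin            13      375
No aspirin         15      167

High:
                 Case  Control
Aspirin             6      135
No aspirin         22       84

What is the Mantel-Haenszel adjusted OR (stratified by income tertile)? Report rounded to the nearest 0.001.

0.404

OR_MH = Σ(aᵢdᵢ/nᵢ) / Σ(bᵢcᵢ/nᵢ), where nᵢ is the stratum total.
Stratum 1 (Low): n = 503; a·d/n = 68·146/503 = 19.7376; b·c/n = 138·151/503 = 41.4274
Stratum 2 (Middle): n = 570; a·d/n = 13·167/570 = 3.8088; b·c/n = 375·15/570 = 9.8684
Stratum 3 (High): n = 247; a·d/n = 6·84/247 = 2.0405; b·c/n = 135·22/247 = 12.0243
OR_MH = (19.7376 + 3.8088 + 2.0405) / (41.4274 + 9.8684 + 12.0243) = 25.5868 / 63.3201 = 0.40409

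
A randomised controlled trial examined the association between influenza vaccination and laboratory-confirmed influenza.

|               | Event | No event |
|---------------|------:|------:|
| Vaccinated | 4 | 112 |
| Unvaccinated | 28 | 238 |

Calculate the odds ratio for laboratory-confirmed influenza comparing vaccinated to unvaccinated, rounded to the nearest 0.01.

0.30

Cells: a = 4, b = 112, c = 28, d = 238.
OR = (a·d)/(b·c) = (4 × 238) / (112 × 28) = 952 / 3136 = 0.30357
Exposure is associated with lower odds of laboratory-confirmed influenza (OR = 0.30 < 1).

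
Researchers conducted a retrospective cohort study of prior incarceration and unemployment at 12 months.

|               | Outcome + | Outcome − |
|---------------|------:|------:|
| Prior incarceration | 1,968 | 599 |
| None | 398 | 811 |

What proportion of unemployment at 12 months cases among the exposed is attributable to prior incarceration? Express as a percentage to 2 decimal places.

57.06

Cells: a = 1968, b = 599, c = 398, d = 811.
Risk in exposed = 1968/2567 = 0.76665; risk in unexposed = 398/1209 = 0.32920.
RR = 0.76665/0.32920 = 2.32886
AR% = (RR − 1)/RR × 100 = (2.32886 − 1)/2.32886 × 100 = 57.0604%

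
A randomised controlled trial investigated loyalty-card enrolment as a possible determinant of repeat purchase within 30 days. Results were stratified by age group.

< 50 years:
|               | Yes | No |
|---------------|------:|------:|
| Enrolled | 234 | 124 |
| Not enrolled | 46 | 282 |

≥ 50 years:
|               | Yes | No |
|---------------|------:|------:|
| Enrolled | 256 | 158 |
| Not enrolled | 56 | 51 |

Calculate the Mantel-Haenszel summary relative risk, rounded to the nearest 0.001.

2.401

RR_MH = Σ(aᵢ·n₀ᵢ/nᵢ) / Σ(cᵢ·n₁ᵢ/nᵢ), with n₁ᵢ = aᵢ+bᵢ (exposed), n₀ᵢ = cᵢ+dᵢ (unexposed), nᵢ = n₁ᵢ+n₀ᵢ.
Stratum 1 (< 50 years): n₁ = 358, n₀ = 328, n = 686; a·n₀/n = 234·328/686 = 111.8834; c·n₁/n = 46·358/686 = 24.0058
Stratum 2 (≥ 50 years): n₁ = 414, n₀ = 107, n = 521; a·n₀/n = 256·107/521 = 52.5758; c·n₁/n = 56·414/521 = 44.4990
RR_MH = (111.8834 + 52.5758) / (24.0058 + 44.4990) = 164.4592 / 68.5049 = 2.40069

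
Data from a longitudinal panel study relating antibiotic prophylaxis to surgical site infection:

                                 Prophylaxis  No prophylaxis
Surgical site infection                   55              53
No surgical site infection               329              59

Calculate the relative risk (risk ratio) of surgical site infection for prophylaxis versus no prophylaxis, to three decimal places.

0.303

Reading the table with exposure as columns: a = 55 (Prophylaxis, case), b = 329 (Prophylaxis, non-case), c = 53 (No prophylaxis, case), d = 59.
Risk in exposed = 55/384 = 0.14323; risk in unexposed = 53/112 = 0.47321.
RR = 0.14323 / 0.47321 = 0.30267
The risk is 70% lower among the exposed than among the unexposed.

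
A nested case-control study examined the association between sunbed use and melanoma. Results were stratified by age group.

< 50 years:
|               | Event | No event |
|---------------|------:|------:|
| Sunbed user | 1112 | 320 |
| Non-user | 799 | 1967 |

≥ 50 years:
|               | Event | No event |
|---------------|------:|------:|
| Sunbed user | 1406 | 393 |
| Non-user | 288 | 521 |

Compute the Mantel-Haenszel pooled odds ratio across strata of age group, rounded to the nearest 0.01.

7.69

OR_MH = Σ(aᵢdᵢ/nᵢ) / Σ(bᵢcᵢ/nᵢ), where nᵢ is the stratum total.
Stratum 1 (< 50 years): n = 4198; a·d/n = 1112·1967/4198 = 521.0348; b·c/n = 320·799/4198 = 60.9052
Stratum 2 (≥ 50 years): n = 2608; a·d/n = 1406·521/2608 = 280.8765; b·c/n = 393·288/2608 = 43.3988
OR_MH = (521.0348 + 280.8765) / (60.9052 + 43.3988) = 801.9113 / 104.3040 = 7.68821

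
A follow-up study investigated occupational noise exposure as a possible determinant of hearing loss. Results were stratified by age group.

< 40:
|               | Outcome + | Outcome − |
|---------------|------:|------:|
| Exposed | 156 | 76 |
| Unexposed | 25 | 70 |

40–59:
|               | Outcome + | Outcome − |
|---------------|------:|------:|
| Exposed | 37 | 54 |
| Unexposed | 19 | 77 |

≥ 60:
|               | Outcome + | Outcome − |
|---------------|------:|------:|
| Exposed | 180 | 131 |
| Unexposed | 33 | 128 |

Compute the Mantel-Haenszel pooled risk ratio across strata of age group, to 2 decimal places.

2.58

RR_MH = Σ(aᵢ·n₀ᵢ/nᵢ) / Σ(cᵢ·n₁ᵢ/nᵢ), with n₁ᵢ = aᵢ+bᵢ (exposed), n₀ᵢ = cᵢ+dᵢ (unexposed), nᵢ = n₁ᵢ+n₀ᵢ.
Stratum 1 (< 40): n₁ = 232, n₀ = 95, n = 327; a·n₀/n = 156·95/327 = 45.3211; c·n₁/n = 25·232/327 = 17.7370
Stratum 2 (40–59): n₁ = 91, n₀ = 96, n = 187; a·n₀/n = 37·96/187 = 18.9947; c·n₁/n = 19·91/187 = 9.2460
Stratum 3 (≥ 60): n₁ = 311, n₀ = 161, n = 472; a·n₀/n = 180·161/472 = 61.3983; c·n₁/n = 33·311/472 = 21.7436
RR_MH = (45.3211 + 18.9947 + 61.3983) / (17.7370 + 9.2460 + 21.7436) = 125.7141 / 48.7266 = 2.57999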